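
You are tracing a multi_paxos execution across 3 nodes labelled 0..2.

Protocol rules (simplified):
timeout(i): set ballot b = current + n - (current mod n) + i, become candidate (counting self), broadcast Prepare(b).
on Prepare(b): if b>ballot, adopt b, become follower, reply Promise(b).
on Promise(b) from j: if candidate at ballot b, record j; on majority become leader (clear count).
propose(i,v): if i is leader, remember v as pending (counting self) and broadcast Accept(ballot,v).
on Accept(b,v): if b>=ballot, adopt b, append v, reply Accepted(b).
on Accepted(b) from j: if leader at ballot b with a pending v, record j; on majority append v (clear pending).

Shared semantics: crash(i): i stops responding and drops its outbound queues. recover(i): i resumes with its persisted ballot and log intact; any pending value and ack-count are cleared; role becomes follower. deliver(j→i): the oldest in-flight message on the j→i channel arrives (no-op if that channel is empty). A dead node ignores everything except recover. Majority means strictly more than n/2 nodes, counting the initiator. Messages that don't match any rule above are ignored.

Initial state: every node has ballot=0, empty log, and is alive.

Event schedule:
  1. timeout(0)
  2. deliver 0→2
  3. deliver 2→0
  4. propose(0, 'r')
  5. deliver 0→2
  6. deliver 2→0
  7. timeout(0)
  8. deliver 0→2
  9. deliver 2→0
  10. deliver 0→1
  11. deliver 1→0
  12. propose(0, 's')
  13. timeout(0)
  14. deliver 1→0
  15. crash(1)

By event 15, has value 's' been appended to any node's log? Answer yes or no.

step 1 timeout(0): 0={cand,b=3,log=-}
step 2 deliver 0→2: 2={foll,b=3,log=-}
step 3 deliver 2→0: 0={lead,b=3,log=-}
step 4 propose(0,'r'): —
step 5 deliver 0→2: 2={foll,b=3,log=r}
step 6 deliver 2→0: 0={lead,b=3,log=r}
step 7 timeout(0): 0={cand,b=6,log=r}
step 8 deliver 0→2: 2={foll,b=6,log=r}
step 9 deliver 2→0: 0={lead,b=6,log=r}
step 10 deliver 0→1: 1={foll,b=3,log=-}
step 11 deliver 1→0: —
step 12 propose(0,'s'): —
step 13 timeout(0): 0={cand,b=9,log=r}
step 14 deliver 1→0: —
step 15 crash(1): 1={✗foll,b=3,log=-}

no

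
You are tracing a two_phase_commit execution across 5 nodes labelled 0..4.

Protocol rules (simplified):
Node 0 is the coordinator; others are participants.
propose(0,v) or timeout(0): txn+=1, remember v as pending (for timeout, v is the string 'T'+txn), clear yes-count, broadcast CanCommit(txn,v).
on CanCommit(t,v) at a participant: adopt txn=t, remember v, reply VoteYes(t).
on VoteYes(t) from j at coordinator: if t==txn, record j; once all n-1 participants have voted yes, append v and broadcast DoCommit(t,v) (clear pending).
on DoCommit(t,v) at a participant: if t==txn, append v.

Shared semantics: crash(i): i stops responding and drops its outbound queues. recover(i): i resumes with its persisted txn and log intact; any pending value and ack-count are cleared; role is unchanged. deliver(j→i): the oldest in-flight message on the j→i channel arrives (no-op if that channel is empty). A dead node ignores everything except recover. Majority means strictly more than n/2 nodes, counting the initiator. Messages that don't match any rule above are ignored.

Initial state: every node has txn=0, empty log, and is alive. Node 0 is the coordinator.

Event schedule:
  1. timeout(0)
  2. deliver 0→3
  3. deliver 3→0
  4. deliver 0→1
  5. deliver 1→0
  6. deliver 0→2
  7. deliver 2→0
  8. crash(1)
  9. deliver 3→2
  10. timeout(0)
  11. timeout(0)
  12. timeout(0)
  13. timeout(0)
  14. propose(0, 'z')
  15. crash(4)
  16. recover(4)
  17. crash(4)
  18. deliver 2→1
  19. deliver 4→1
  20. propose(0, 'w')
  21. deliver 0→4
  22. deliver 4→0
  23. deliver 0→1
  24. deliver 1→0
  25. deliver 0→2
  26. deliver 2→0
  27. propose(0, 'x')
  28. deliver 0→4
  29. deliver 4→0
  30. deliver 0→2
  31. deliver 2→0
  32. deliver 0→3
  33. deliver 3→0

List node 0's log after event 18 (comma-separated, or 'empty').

empty

after 1 — timeout(0): n0:coor/t1/[-]
after 2 — deliver 0→3: n3:part/t1/[-]
after 3 — deliver 3→0: ·
after 4 — deliver 0→1: n1:part/t1/[-]
after 5 — deliver 1→0: ·
after 6 — deliver 0→2: n2:part/t1/[-]
after 7 — deliver 2→0: ·
after 8 — crash(1): n1:✗part/t1/[-]
after 9 — deliver 3→2: ·
after 10 — timeout(0): n0:coor/t2/[-]
after 11 — timeout(0): n0:coor/t3/[-]
after 12 — timeout(0): n0:coor/t4/[-]
after 13 — timeout(0): n0:coor/t5/[-]
after 14 — propose(0,'z'): n0:coor/t6/[-]
after 15 — crash(4): n4:✗part/t0/[-]
after 16 — recover(4): n4:part/t0/[-]
after 17 — crash(4): n4:✗part/t0/[-]
after 18 — deliver 2→1: ·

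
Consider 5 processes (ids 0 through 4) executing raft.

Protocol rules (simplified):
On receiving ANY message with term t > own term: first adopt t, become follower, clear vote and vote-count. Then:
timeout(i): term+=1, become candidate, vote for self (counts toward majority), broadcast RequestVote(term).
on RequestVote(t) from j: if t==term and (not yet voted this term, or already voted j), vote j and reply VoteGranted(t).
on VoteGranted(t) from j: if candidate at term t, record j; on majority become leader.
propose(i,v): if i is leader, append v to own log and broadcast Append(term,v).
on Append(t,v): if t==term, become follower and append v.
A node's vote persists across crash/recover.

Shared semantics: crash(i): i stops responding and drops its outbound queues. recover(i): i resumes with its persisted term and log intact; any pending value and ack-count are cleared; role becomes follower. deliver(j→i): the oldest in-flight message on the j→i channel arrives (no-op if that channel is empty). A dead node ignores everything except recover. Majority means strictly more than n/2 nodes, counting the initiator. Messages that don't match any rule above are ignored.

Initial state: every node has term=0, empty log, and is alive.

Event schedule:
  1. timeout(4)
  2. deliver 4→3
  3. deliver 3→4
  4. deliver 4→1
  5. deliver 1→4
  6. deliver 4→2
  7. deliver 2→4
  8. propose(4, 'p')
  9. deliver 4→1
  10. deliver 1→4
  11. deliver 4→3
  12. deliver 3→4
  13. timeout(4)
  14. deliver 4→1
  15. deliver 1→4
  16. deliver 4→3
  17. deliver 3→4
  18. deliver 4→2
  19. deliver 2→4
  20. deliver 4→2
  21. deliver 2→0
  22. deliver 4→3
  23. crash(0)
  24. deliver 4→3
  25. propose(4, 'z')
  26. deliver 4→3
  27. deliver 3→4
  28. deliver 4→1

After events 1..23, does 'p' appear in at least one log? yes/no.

yes

step 1 timeout(4): 4={cand,t=1,log=-}
step 2 deliver 4→3: 3={foll,t=1,log=-}
step 3 deliver 3→4: —
step 4 deliver 4→1: 1={foll,t=1,log=-}
step 5 deliver 1→4: 4={lead,t=1,log=-}
step 6 deliver 4→2: 2={foll,t=1,log=-}
step 7 deliver 2→4: —
step 8 propose(4,'p'): 4={lead,t=1,log=p}
step 9 deliver 4→1: 1={foll,t=1,log=p}
step 10 deliver 1→4: —
step 11 deliver 4→3: 3={foll,t=1,log=p}
step 12 deliver 3→4: —
step 13 timeout(4): 4={cand,t=2,log=p}
step 14 deliver 4→1: 1={foll,t=2,log=p}
step 15 deliver 1→4: —
step 16 deliver 4→3: 3={foll,t=2,log=p}
step 17 deliver 3→4: 4={lead,t=2,log=p}
step 18 deliver 4→2: 2={foll,t=1,log=p}
step 19 deliver 2→4: —
step 20 deliver 4→2: 2={foll,t=2,log=p}
step 21 deliver 2→0: —
step 22 deliver 4→3: —
step 23 crash(0): 0={✗foll,t=0,log=-}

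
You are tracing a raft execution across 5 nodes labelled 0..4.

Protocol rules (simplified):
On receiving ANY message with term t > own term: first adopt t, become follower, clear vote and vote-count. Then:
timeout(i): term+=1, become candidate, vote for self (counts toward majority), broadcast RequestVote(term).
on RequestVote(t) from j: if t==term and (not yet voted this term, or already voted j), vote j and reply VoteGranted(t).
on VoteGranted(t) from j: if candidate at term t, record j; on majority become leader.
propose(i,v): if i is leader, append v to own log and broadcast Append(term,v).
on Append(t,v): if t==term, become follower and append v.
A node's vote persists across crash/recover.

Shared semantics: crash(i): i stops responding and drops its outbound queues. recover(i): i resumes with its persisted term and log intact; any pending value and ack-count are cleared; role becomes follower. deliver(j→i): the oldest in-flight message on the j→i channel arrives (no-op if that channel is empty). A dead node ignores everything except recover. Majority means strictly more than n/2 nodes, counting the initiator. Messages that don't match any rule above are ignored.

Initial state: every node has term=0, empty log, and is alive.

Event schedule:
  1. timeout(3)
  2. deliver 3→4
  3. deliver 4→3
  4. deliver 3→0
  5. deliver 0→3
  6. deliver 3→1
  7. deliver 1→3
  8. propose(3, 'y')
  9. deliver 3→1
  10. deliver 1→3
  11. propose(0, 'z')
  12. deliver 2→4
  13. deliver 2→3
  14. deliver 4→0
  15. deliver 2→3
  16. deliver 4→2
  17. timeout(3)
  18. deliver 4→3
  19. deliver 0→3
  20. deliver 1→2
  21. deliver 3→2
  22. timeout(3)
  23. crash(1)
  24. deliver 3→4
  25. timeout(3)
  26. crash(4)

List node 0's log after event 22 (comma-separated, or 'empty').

[1] timeout(3) → N3(cand t1 [-])
[2] deliver 3→4 → N4(foll t1 [-])
[3] deliver 4→3 → ∅
[4] deliver 3→0 → N0(foll t1 [-])
[5] deliver 0→3 → N3(lead t1 [-])
[6] deliver 3→1 → N1(foll t1 [-])
[7] deliver 1→3 → ∅
[8] propose(3,'y') → N3(lead t1 [y])
[9] deliver 3→1 → N1(foll t1 [y])
[10] deliver 1→3 → ∅
[11] propose(0,'z') → ∅
[12] deliver 2→4 → ∅
[13] deliver 2→3 → ∅
[14] deliver 4→0 → ∅
[15] deliver 2→3 → ∅
[16] deliver 4→2 → ∅
[17] timeout(3) → N3(cand t2 [y])
[18] deliver 4→3 → ∅
[19] deliver 0→3 → ∅
[20] deliver 1→2 → ∅
[21] deliver 3→2 → N2(foll t1 [-])
[22] timeout(3) → N3(cand t3 [y])

empty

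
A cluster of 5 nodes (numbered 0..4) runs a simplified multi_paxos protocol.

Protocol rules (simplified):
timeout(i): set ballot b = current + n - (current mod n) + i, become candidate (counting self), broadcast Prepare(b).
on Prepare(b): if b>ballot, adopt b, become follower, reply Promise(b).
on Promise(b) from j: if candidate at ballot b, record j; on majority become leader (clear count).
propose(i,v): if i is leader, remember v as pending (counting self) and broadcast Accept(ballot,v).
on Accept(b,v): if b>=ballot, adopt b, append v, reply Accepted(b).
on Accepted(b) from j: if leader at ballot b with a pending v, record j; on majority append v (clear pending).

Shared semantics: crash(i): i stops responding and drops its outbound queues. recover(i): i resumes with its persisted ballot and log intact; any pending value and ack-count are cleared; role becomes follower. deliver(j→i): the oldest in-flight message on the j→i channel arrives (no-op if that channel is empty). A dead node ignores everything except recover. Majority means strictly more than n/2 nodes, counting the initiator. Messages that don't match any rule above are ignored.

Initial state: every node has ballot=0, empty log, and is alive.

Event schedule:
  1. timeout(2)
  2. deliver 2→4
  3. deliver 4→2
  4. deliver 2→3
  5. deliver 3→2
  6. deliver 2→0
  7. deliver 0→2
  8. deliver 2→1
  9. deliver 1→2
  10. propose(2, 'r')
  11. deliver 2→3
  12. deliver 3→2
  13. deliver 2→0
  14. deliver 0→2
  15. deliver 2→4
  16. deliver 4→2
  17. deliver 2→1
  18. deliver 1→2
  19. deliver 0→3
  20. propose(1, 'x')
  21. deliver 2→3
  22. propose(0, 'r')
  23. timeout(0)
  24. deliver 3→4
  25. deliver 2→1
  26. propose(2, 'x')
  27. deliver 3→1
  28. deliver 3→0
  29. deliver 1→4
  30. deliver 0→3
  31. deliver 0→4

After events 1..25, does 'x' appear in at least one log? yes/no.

e1 timeout(2): 2[cand,b=7,-]
e2 deliver 2→4: 4[foll,b=7,-]
e3 deliver 4→2: ·
e4 deliver 2→3: 3[foll,b=7,-]
e5 deliver 3→2: 2[lead,b=7,-]
e6 deliver 2→0: 0[foll,b=7,-]
e7 deliver 0→2: ·
e8 deliver 2→1: 1[foll,b=7,-]
e9 deliver 1→2: ·
e10 propose(2,'r'): ·
e11 deliver 2→3: 3[foll,b=7,r]
e12 deliver 3→2: ·
e13 deliver 2→0: 0[foll,b=7,r]
e14 deliver 0→2: 2[lead,b=7,r]
e15 deliver 2→4: 4[foll,b=7,r]
e16 deliver 4→2: ·
e17 deliver 2→1: 1[foll,b=7,r]
e18 deliver 1→2: ·
e19 deliver 0→3: ·
e20 propose(1,'x'): ·
e21 deliver 2→3: ·
e22 propose(0,'r'): ·
e23 timeout(0): 0[cand,b=10,r]
e24 deliver 3→4: ·
e25 deliver 2→1: ·

no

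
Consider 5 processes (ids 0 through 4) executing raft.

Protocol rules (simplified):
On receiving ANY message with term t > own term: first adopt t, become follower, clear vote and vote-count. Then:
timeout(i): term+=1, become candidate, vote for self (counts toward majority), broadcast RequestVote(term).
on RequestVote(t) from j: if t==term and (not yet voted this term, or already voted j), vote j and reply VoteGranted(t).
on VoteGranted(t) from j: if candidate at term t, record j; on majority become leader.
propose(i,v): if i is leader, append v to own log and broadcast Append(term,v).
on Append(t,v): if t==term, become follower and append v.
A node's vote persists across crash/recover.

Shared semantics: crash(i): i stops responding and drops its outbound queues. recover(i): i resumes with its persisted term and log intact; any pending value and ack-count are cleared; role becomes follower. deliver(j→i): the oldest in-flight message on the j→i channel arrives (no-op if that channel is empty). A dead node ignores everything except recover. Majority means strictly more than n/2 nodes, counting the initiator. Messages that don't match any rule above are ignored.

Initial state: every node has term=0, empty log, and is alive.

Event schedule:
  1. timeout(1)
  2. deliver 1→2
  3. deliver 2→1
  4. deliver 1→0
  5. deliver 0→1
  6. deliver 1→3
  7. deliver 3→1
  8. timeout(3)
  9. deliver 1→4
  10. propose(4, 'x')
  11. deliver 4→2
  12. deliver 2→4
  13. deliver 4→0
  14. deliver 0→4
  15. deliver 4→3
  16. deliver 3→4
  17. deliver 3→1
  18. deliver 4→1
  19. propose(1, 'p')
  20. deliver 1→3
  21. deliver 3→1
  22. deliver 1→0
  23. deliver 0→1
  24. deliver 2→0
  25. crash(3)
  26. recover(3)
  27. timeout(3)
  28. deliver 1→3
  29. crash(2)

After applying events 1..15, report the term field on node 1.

1. timeout(1):  <1:cand t1 ->
2. deliver 1→2:  <2:foll t1 ->
3. deliver 2→1:  nop
4. deliver 1→0:  <0:foll t1 ->
5. deliver 0→1:  <1:lead t1 ->
6. deliver 1→3:  <3:foll t1 ->
7. deliver 3→1:  nop
8. timeout(3):  <3:cand t2 ->
9. deliver 1→4:  <4:foll t1 ->
10. propose(4,'x'):  nop
11. deliver 4→2:  nop
12. deliver 2→4:  nop
13. deliver 4→0:  nop
14. deliver 0→4:  nop
15. deliver 4→3:  nop

1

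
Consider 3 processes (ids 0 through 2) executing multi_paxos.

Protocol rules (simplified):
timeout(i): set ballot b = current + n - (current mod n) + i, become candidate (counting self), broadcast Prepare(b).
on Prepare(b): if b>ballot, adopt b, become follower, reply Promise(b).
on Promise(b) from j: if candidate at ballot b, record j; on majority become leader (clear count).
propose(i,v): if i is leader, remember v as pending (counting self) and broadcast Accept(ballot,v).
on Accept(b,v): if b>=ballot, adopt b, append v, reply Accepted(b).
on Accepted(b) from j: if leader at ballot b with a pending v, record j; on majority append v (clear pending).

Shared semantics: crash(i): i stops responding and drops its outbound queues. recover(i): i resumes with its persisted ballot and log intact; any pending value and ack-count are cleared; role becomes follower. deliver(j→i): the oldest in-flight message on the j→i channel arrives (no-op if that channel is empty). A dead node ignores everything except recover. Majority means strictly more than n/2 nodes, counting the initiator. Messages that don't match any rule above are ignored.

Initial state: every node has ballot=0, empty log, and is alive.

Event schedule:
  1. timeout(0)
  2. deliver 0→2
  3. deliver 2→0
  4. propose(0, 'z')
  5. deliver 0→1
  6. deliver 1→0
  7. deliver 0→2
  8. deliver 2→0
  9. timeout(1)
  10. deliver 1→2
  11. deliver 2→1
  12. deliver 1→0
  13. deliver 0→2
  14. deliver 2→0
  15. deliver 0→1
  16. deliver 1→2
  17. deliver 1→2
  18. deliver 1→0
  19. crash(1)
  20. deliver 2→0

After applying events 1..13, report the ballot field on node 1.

after 1 — timeout(0): n0:cand/b3/[-]
after 2 — deliver 0→2: n2:foll/b3/[-]
after 3 — deliver 2→0: n0:lead/b3/[-]
after 4 — propose(0,'z'): ·
after 5 — deliver 0→1: n1:foll/b3/[-]
after 6 — deliver 1→0: ·
after 7 — deliver 0→2: n2:foll/b3/[z]
after 8 — deliver 2→0: n0:lead/b3/[z]
after 9 — timeout(1): n1:cand/b7/[-]
after 10 — deliver 1→2: n2:foll/b7/[z]
after 11 — deliver 2→1: n1:lead/b7/[-]
after 12 — deliver 1→0: n0:foll/b7/[z]
after 13 — deliver 0→2: ·

7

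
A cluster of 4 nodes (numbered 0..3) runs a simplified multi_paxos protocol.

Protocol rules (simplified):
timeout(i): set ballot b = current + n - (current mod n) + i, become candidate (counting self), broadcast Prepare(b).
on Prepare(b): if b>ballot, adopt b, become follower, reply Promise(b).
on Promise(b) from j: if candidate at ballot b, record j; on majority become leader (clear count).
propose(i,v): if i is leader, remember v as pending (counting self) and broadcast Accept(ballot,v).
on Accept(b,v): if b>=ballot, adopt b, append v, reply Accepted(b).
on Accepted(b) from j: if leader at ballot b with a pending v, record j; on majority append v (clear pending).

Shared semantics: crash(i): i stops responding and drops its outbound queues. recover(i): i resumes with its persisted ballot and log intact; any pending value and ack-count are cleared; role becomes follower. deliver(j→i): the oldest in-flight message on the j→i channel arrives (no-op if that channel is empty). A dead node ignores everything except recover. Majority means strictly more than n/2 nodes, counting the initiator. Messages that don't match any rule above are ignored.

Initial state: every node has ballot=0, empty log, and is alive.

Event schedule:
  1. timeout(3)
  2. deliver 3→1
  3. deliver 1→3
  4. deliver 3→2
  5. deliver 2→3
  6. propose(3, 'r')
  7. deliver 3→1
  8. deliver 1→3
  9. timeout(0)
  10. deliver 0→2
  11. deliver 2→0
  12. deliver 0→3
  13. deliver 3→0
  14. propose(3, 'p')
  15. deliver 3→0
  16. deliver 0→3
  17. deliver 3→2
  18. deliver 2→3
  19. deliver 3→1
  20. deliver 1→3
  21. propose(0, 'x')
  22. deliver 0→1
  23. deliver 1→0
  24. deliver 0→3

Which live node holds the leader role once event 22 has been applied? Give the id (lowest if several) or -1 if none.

3

e1 timeout(3): 3[cand,b=7,-]
e2 deliver 3→1: 1[foll,b=7,-]
e3 deliver 1→3: ·
e4 deliver 3→2: 2[foll,b=7,-]
e5 deliver 2→3: 3[lead,b=7,-]
e6 propose(3,'r'): ·
e7 deliver 3→1: 1[foll,b=7,r]
e8 deliver 1→3: ·
e9 timeout(0): 0[cand,b=4,-]
e10 deliver 0→2: ·
e11 deliver 2→0: ·
e12 deliver 0→3: ·
e13 deliver 3→0: 0[foll,b=7,-]
e14 propose(3,'p'): ·
e15 deliver 3→0: 0[foll,b=7,r]
e16 deliver 0→3: ·
e17 deliver 3→2: 2[foll,b=7,r]
e18 deliver 2→3: ·
e19 deliver 3→1: 1[foll,b=7,r,p]
e20 deliver 1→3: 3[lead,b=7,p]
e21 propose(0,'x'): ·
e22 deliver 0→1: ·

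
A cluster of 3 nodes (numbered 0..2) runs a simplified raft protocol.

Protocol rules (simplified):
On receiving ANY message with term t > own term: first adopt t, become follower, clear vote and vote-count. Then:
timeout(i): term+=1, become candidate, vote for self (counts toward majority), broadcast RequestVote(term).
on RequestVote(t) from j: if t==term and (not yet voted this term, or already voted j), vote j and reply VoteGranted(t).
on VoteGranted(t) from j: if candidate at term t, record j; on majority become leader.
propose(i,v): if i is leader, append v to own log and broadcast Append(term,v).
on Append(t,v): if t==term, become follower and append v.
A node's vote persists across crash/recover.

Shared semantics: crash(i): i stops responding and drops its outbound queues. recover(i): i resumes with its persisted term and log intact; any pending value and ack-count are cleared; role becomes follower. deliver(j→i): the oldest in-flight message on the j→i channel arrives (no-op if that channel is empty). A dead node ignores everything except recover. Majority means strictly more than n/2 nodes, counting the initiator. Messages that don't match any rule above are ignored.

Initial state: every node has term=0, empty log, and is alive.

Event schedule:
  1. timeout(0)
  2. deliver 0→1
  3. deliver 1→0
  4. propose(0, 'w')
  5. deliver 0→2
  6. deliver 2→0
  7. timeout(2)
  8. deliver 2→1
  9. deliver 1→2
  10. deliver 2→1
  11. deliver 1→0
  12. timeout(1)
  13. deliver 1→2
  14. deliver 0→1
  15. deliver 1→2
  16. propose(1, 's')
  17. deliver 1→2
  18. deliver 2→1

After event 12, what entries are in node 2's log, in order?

empty

[1] timeout(0) → N0(cand t1 [-])
[2] deliver 0→1 → N1(foll t1 [-])
[3] deliver 1→0 → N0(lead t1 [-])
[4] propose(0,'w') → N0(lead t1 [w])
[5] deliver 0→2 → N2(foll t1 [-])
[6] deliver 2→0 → ∅
[7] timeout(2) → N2(cand t2 [-])
[8] deliver 2→1 → N1(foll t2 [-])
[9] deliver 1→2 → N2(lead t2 [-])
[10] deliver 2→1 → ∅
[11] deliver 1→0 → ∅
[12] timeout(1) → N1(cand t3 [-])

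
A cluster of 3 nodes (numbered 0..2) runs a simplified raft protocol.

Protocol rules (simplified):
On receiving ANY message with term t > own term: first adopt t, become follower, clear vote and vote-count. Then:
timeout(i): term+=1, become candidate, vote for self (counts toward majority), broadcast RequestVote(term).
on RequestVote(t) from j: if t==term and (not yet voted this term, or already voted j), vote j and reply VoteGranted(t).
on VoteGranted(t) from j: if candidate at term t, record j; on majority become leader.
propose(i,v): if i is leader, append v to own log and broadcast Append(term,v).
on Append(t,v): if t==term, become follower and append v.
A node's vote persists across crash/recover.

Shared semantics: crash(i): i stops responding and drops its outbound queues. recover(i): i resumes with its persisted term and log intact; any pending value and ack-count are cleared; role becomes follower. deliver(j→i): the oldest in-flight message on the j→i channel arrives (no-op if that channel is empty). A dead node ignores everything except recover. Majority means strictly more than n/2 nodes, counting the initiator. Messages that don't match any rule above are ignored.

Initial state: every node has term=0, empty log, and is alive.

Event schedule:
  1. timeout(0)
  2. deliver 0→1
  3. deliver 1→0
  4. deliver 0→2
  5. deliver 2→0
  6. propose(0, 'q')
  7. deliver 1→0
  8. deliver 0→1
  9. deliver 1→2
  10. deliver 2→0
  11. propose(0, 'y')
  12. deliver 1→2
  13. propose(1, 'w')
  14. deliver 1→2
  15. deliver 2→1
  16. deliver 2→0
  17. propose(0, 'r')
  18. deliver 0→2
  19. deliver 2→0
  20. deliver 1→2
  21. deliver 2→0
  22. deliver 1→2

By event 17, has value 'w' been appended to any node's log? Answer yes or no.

no

e1 timeout(0): 0[cand,t=1,-]
e2 deliver 0→1: 1[foll,t=1,-]
e3 deliver 1→0: 0[lead,t=1,-]
e4 deliver 0→2: 2[foll,t=1,-]
e5 deliver 2→0: ·
e6 propose(0,'q'): 0[lead,t=1,q]
e7 deliver 1→0: ·
e8 deliver 0→1: 1[foll,t=1,q]
e9 deliver 1→2: ·
e10 deliver 2→0: ·
e11 propose(0,'y'): 0[lead,t=1,q,y]
e12 deliver 1→2: ·
e13 propose(1,'w'): ·
e14 deliver 1→2: ·
e15 deliver 2→1: ·
e16 deliver 2→0: ·
e17 propose(0,'r'): 0[lead,t=1,q,y,r]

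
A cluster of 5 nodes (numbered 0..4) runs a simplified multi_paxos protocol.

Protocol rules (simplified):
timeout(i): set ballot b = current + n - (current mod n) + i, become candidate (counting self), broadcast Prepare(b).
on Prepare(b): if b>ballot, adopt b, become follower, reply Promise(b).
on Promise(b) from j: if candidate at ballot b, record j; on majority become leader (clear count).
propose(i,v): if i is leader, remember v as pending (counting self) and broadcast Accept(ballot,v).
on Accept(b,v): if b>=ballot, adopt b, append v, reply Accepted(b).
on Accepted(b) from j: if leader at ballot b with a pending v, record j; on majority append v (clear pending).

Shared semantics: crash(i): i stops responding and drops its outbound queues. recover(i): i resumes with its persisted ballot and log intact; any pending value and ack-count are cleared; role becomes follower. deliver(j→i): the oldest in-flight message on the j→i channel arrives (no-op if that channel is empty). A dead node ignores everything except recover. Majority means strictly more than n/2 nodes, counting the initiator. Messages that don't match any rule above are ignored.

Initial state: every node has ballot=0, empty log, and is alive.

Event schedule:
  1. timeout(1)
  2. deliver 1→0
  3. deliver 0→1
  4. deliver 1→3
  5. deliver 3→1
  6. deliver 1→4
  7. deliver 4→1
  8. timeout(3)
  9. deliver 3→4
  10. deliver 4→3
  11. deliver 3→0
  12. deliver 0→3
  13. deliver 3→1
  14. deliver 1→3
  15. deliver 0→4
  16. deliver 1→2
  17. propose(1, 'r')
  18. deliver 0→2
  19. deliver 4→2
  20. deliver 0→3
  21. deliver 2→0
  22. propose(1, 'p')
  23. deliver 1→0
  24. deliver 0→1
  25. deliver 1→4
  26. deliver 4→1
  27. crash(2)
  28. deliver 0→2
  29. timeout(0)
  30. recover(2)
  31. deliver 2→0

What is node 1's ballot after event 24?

e1 timeout(1): 1[cand,b=6,-]
e2 deliver 1→0: 0[foll,b=6,-]
e3 deliver 0→1: ·
e4 deliver 1→3: 3[foll,b=6,-]
e5 deliver 3→1: 1[lead,b=6,-]
e6 deliver 1→4: 4[foll,b=6,-]
e7 deliver 4→1: ·
e8 timeout(3): 3[cand,b=13,-]
e9 deliver 3→4: 4[foll,b=13,-]
e10 deliver 4→3: ·
e11 deliver 3→0: 0[foll,b=13,-]
e12 deliver 0→3: 3[lead,b=13,-]
e13 deliver 3→1: 1[foll,b=13,-]
e14 deliver 1→3: ·
e15 deliver 0→4: ·
e16 deliver 1→2: 2[foll,b=6,-]
e17 propose(1,'r'): ·
e18 deliver 0→2: ·
e19 deliver 4→2: ·
e20 deliver 0→3: ·
e21 deliver 2→0: ·
e22 propose(1,'p'): ·
e23 deliver 1→0: ·
e24 deliver 0→1: ·

13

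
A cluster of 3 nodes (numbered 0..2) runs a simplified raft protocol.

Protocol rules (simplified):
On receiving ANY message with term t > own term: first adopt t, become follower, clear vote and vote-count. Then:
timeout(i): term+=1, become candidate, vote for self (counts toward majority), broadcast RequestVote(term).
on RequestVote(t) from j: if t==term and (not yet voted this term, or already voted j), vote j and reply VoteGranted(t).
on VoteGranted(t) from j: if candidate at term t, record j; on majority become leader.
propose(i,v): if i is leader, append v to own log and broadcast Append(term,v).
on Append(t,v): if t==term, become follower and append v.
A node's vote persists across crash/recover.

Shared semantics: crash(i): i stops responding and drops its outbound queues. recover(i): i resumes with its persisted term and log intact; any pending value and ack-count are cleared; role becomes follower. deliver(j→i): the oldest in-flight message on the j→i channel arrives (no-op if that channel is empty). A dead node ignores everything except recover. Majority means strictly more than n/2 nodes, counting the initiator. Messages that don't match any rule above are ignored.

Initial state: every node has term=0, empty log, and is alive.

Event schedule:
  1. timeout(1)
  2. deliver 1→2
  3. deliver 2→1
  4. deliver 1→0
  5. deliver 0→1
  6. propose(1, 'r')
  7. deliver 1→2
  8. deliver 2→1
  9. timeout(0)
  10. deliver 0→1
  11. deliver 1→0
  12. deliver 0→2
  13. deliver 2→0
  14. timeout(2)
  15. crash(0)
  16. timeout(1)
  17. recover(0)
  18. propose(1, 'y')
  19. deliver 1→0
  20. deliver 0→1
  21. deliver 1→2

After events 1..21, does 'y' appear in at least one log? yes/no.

no

e1 timeout(1): 1[cand,t=1,-]
e2 deliver 1→2: 2[foll,t=1,-]
e3 deliver 2→1: 1[lead,t=1,-]
e4 deliver 1→0: 0[foll,t=1,-]
e5 deliver 0→1: ·
e6 propose(1,'r'): 1[lead,t=1,r]
e7 deliver 1→2: 2[foll,t=1,r]
e8 deliver 2→1: ·
e9 timeout(0): 0[cand,t=2,-]
e10 deliver 0→1: 1[foll,t=2,r]
e11 deliver 1→0: ·
e12 deliver 0→2: 2[foll,t=2,r]
e13 deliver 2→0: 0[lead,t=2,-]
e14 timeout(2): 2[cand,t=3,r]
e15 crash(0): 0[✗lead,t=2,-]
e16 timeout(1): 1[cand,t=3,r]
e17 recover(0): 0[foll,t=2,-]
e18 propose(1,'y'): ·
e19 deliver 1→0: ·
e20 deliver 0→1: ·
e21 deliver 1→2: ·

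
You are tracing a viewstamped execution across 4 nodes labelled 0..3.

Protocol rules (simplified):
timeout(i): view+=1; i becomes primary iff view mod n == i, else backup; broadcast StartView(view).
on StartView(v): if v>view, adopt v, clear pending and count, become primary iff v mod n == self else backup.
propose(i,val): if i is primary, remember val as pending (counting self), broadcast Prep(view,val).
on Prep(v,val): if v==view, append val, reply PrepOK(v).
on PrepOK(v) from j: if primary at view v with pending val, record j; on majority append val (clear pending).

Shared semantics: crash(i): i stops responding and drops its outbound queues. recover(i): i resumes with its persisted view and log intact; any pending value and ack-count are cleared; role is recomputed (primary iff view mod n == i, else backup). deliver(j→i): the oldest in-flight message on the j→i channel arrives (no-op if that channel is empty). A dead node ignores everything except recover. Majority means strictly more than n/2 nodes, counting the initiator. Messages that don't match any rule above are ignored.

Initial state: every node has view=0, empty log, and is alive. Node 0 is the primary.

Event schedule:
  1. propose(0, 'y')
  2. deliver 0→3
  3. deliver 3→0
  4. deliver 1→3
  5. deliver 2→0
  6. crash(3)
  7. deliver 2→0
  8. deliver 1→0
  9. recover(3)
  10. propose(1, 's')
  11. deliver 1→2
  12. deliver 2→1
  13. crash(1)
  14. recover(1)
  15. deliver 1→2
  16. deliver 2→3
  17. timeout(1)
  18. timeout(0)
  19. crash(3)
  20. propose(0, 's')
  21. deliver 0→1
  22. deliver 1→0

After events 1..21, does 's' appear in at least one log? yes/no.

[1] propose(0,'y') → ∅
[2] deliver 0→3 → N3(back v0 [y])
[3] deliver 3→0 → ∅
[4] deliver 1→3 → ∅
[5] deliver 2→0 → ∅
[6] crash(3) → N3(✗back v0 [y])
[7] deliver 2→0 → ∅
[8] deliver 1→0 → ∅
[9] recover(3) → N3(back v0 [y])
[10] propose(1,'s') → ∅
[11] deliver 1→2 → ∅
[12] deliver 2→1 → ∅
[13] crash(1) → N1(✗back v0 [-])
[14] recover(1) → N1(back v0 [-])
[15] deliver 1→2 → ∅
[16] deliver 2→3 → ∅
[17] timeout(1) → N1(prim v1 [-])
[18] timeout(0) → N0(back v1 [-])
[19] crash(3) → N3(✗back v0 [y])
[20] propose(0,'s') → ∅
[21] deliver 0→1 → ∅

no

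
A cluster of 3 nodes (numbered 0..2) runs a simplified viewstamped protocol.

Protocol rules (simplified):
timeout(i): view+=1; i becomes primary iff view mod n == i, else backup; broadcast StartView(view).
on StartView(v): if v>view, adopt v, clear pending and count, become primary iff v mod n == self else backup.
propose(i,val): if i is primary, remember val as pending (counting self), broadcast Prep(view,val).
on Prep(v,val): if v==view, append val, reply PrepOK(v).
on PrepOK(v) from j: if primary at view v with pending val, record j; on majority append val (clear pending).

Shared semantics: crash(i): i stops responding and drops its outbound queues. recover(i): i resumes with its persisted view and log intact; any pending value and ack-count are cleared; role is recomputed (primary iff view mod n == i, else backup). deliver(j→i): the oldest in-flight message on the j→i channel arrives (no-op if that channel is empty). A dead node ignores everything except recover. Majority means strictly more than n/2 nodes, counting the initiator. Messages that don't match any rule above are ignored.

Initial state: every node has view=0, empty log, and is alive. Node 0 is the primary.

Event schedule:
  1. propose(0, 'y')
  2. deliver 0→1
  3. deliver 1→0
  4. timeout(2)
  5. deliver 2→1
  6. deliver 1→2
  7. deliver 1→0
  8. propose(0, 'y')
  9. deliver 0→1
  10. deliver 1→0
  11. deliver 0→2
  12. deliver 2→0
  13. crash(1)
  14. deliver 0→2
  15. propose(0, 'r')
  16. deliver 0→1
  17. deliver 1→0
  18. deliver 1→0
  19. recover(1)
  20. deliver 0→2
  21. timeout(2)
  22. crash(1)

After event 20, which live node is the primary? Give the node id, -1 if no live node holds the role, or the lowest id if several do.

[1] propose(0,'y') → ∅
[2] deliver 0→1 → N1(back v0 [y])
[3] deliver 1→0 → N0(prim v0 [y])
[4] timeout(2) → N2(back v1 [-])
[5] deliver 2→1 → N1(prim v1 [y])
[6] deliver 1→2 → ∅
[7] deliver 1→0 → ∅
[8] propose(0,'y') → ∅
[9] deliver 0→1 → ∅
[10] deliver 1→0 → ∅
[11] deliver 0→2 → ∅
[12] deliver 2→0 → N0(back v1 [y])
[13] crash(1) → N1(✗prim v1 [y])
[14] deliver 0→2 → ∅
[15] propose(0,'r') → ∅
[16] deliver 0→1 → ∅
[17] deliver 1→0 → ∅
[18] deliver 1→0 → ∅
[19] recover(1) → N1(prim v1 [y])
[20] deliver 0→2 → ∅

1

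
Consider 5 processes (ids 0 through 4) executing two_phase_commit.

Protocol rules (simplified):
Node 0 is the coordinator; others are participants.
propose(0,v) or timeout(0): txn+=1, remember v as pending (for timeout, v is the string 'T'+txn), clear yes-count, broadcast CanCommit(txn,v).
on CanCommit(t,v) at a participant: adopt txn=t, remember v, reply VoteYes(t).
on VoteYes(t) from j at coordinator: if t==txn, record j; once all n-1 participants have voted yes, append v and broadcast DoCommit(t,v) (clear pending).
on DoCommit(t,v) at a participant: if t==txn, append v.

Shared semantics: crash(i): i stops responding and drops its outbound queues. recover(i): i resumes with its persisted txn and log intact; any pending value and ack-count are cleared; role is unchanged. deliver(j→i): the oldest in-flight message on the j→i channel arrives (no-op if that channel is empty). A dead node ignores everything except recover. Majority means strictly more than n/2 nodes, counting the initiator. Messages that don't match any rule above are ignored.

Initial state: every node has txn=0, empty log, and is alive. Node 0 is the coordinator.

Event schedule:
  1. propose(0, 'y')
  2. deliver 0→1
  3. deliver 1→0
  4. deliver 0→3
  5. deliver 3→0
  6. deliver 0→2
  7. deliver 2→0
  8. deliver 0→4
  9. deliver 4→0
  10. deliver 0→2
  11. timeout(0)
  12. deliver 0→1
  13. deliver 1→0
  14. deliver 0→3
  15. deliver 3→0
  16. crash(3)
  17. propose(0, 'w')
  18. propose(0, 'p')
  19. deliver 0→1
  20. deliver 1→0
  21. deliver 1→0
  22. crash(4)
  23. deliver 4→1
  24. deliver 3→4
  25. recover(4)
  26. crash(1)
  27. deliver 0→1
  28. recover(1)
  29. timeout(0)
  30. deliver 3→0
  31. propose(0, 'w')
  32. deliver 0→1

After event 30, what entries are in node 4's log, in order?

[1] propose(0,'y') → N0(coor t1 [-])
[2] deliver 0→1 → N1(part t1 [-])
[3] deliver 1→0 → ∅
[4] deliver 0→3 → N3(part t1 [-])
[5] deliver 3→0 → ∅
[6] deliver 0→2 → N2(part t1 [-])
[7] deliver 2→0 → ∅
[8] deliver 0→4 → N4(part t1 [-])
[9] deliver 4→0 → N0(coor t1 [y])
[10] deliver 0→2 → N2(part t1 [y])
[11] timeout(0) → N0(coor t2 [y])
[12] deliver 0→1 → N1(part t1 [y])
[13] deliver 1→0 → ∅
[14] deliver 0→3 → N3(part t1 [y])
[15] deliver 3→0 → ∅
[16] crash(3) → N3(✗part t1 [y])
[17] propose(0,'w') → N0(coor t3 [y])
[18] propose(0,'p') → N0(coor t4 [y])
[19] deliver 0→1 → N1(part t2 [y])
[20] deliver 1→0 → ∅
[21] deliver 1→0 → ∅
[22] crash(4) → N4(✗part t1 [-])
[23] deliver 4→1 → ∅
[24] deliver 3→4 → ∅
[25] recover(4) → N4(part t1 [-])
[26] crash(1) → N1(✗part t2 [y])
[27] deliver 0→1 → ∅
[28] recover(1) → N1(part t2 [y])
[29] timeout(0) → N0(coor t5 [y])
[30] deliver 3→0 → ∅

empty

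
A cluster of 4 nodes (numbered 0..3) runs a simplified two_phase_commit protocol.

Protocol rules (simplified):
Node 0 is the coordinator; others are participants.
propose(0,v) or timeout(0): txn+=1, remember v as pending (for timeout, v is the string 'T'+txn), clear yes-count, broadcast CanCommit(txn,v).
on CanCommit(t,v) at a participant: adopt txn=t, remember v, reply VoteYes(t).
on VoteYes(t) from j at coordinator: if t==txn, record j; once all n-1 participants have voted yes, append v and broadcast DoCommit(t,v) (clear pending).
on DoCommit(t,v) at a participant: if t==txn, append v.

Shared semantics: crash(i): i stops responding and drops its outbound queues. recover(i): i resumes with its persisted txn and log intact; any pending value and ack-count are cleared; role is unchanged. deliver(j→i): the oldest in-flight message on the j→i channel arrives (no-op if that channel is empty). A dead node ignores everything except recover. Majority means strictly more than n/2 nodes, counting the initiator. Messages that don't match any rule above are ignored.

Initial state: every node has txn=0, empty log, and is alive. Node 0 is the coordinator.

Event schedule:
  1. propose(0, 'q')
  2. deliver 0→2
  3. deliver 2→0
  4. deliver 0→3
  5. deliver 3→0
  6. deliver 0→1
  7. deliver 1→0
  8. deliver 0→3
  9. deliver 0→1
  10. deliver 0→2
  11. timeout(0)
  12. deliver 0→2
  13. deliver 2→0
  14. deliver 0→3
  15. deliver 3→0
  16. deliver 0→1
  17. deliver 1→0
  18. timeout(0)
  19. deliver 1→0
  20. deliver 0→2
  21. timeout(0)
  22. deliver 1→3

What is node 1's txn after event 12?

1

[1] propose(0,'q') → N0(coor t1 [-])
[2] deliver 0→2 → N2(part t1 [-])
[3] deliver 2→0 → ∅
[4] deliver 0→3 → N3(part t1 [-])
[5] deliver 3→0 → ∅
[6] deliver 0→1 → N1(part t1 [-])
[7] deliver 1→0 → N0(coor t1 [q])
[8] deliver 0→3 → N3(part t1 [q])
[9] deliver 0→1 → N1(part t1 [q])
[10] deliver 0→2 → N2(part t1 [q])
[11] timeout(0) → N0(coor t2 [q])
[12] deliver 0→2 → N2(part t2 [q])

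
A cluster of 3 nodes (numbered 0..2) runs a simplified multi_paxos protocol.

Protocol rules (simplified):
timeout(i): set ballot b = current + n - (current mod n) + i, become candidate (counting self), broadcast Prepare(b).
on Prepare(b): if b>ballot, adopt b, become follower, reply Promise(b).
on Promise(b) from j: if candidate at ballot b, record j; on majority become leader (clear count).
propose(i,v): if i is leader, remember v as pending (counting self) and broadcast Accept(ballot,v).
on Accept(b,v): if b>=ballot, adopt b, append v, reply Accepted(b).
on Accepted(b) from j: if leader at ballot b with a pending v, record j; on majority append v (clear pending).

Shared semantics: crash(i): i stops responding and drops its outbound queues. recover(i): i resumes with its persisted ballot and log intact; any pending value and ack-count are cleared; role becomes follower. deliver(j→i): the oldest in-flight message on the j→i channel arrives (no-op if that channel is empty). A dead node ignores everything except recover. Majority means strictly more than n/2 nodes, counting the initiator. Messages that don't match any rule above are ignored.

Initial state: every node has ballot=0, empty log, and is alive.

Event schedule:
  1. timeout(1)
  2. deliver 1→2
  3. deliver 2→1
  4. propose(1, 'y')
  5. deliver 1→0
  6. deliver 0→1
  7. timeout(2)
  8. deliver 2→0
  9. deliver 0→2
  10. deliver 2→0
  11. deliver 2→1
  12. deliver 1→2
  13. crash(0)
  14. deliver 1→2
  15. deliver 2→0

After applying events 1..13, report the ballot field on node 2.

after 1 — timeout(1): n1:cand/b4/[-]
after 2 — deliver 1→2: n2:foll/b4/[-]
after 3 — deliver 2→1: n1:lead/b4/[-]
after 4 — propose(1,'y'): ·
after 5 — deliver 1→0: n0:foll/b4/[-]
after 6 — deliver 0→1: ·
after 7 — timeout(2): n2:cand/b8/[-]
after 8 — deliver 2→0: n0:foll/b8/[-]
after 9 — deliver 0→2: n2:lead/b8/[-]
after 10 — deliver 2→0: ·
after 11 — deliver 2→1: n1:foll/b8/[-]
after 12 — deliver 1→2: ·
after 13 — crash(0): n0:✗foll/b8/[-]

8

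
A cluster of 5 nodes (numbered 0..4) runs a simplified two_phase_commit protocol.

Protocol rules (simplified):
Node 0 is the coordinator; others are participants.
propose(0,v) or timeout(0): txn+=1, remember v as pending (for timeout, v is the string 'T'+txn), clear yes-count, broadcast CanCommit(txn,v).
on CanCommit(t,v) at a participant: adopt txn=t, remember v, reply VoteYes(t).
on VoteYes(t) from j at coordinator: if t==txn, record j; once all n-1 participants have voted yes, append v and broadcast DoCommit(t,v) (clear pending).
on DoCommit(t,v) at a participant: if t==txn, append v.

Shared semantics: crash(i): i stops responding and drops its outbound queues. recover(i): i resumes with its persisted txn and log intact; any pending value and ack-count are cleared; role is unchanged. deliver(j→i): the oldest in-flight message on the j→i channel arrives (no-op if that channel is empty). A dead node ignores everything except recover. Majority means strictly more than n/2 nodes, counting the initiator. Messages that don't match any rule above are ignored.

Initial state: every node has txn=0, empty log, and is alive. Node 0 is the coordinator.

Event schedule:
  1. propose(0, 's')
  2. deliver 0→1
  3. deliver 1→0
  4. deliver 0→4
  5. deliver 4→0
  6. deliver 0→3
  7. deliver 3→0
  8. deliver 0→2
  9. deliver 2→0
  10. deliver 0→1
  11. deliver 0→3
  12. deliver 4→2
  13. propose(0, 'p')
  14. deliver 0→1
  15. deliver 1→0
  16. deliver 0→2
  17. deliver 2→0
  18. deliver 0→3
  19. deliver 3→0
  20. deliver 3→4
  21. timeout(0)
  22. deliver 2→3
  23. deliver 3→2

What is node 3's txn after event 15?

1

[1] propose(0,'s') → N0(coor t1 [-])
[2] deliver 0→1 → N1(part t1 [-])
[3] deliver 1→0 → ∅
[4] deliver 0→4 → N4(part t1 [-])
[5] deliver 4→0 → ∅
[6] deliver 0→3 → N3(part t1 [-])
[7] deliver 3→0 → ∅
[8] deliver 0→2 → N2(part t1 [-])
[9] deliver 2→0 → N0(coor t1 [s])
[10] deliver 0→1 → N1(part t1 [s])
[11] deliver 0→3 → N3(part t1 [s])
[12] deliver 4→2 → ∅
[13] propose(0,'p') → N0(coor t2 [s])
[14] deliver 0→1 → N1(part t2 [s])
[15] deliver 1→0 → ∅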